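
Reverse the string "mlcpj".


Input: mlcpj
Reading characters right to left:
  Position 4: 'j'
  Position 3: 'p'
  Position 2: 'c'
  Position 1: 'l'
  Position 0: 'm'
Reversed: jpclm

jpclm


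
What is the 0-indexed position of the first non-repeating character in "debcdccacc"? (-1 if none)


Input: debcdccacc
Character frequencies:
  'a': 1
  'b': 1
  'c': 5
  'd': 2
  'e': 1
Scanning left to right for freq == 1:
  Position 0 ('d'): freq=2, skip
  Position 1 ('e'): unique! => answer = 1

1


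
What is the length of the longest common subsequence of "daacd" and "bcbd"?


LCS of "daacd" and "bcbd"
DP table:
           b    c    b    d
      0    0    0    0    0
  d   0    0    0    0    1
  a   0    0    0    0    1
  a   0    0    0    0    1
  c   0    0    1    1    1
  d   0    0    1    1    2
LCS length = dp[5][4] = 2

2


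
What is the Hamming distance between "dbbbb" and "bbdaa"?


Comparing "dbbbb" and "bbdaa" position by position:
  Position 0: 'd' vs 'b' => differ
  Position 1: 'b' vs 'b' => same
  Position 2: 'b' vs 'd' => differ
  Position 3: 'b' vs 'a' => differ
  Position 4: 'b' vs 'a' => differ
Total differences (Hamming distance): 4

4


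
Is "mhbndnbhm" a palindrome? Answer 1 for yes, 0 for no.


Input: mhbndnbhm
Reversed: mhbndnbhm
  Compare pos 0 ('m') with pos 8 ('m'): match
  Compare pos 1 ('h') with pos 7 ('h'): match
  Compare pos 2 ('b') with pos 6 ('b'): match
  Compare pos 3 ('n') with pos 5 ('n'): match
Result: palindrome

1


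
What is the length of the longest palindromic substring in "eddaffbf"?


Input: "eddaffbf"
Checking substrings for palindromes:
  [5:8] "fbf" (len 3) => palindrome
  [1:3] "dd" (len 2) => palindrome
  [4:6] "ff" (len 2) => palindrome
Longest palindromic substring: "fbf" with length 3

3


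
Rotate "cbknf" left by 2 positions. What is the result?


Input: "cbknf", rotate left by 2
First 2 characters: "cb"
Remaining characters: "knf"
Concatenate remaining + first: "knf" + "cb" = "knfcb"

knfcb


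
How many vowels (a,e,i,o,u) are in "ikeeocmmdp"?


Input: ikeeocmmdp
Checking each character:
  'i' at position 0: vowel (running total: 1)
  'k' at position 1: consonant
  'e' at position 2: vowel (running total: 2)
  'e' at position 3: vowel (running total: 3)
  'o' at position 4: vowel (running total: 4)
  'c' at position 5: consonant
  'm' at position 6: consonant
  'm' at position 7: consonant
  'd' at position 8: consonant
  'p' at position 9: consonant
Total vowels: 4

4


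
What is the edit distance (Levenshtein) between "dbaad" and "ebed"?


Computing edit distance: "dbaad" -> "ebed"
DP table:
           e    b    e    d
      0    1    2    3    4
  d   1    1    2    3    3
  b   2    2    1    2    3
  a   3    3    2    2    3
  a   4    4    3    3    3
  d   5    5    4    4    3
Edit distance = dp[5][4] = 3

3


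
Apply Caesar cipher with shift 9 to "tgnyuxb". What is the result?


Caesar cipher: shift "tgnyuxb" by 9
  't' (pos 19) + 9 = pos 2 = 'c'
  'g' (pos 6) + 9 = pos 15 = 'p'
  'n' (pos 13) + 9 = pos 22 = 'w'
  'y' (pos 24) + 9 = pos 7 = 'h'
  'u' (pos 20) + 9 = pos 3 = 'd'
  'x' (pos 23) + 9 = pos 6 = 'g'
  'b' (pos 1) + 9 = pos 10 = 'k'
Result: cpwhdgk

cpwhdgk


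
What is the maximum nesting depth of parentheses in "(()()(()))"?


Input: "(()()(()))"
Tracking depth:
  Position 0 '(': depth becomes 1
  Position 1 '(': depth becomes 2
  Position 2 ')': depth becomes 1
  Position 3 '(': depth becomes 2
  Position 4 ')': depth becomes 1
  Position 5 '(': depth becomes 2
  Position 6 '(': depth becomes 3
  Position 7 ')': depth becomes 2
  Position 8 ')': depth becomes 1
  Position 9 ')': depth becomes 0
Maximum depth reached: 3

3


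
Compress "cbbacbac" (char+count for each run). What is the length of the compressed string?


Input: cbbacbac
Runs:
  'c' x 1 => "c1"
  'b' x 2 => "b2"
  'a' x 1 => "a1"
  'c' x 1 => "c1"
  'b' x 1 => "b1"
  'a' x 1 => "a1"
  'c' x 1 => "c1"
Compressed: "c1b2a1c1b1a1c1"
Compressed length: 14

14


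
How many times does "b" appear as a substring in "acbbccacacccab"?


Searching for "b" in "acbbccacacccab"
Scanning each position:
  Position 0: "a" => no
  Position 1: "c" => no
  Position 2: "b" => MATCH
  Position 3: "b" => MATCH
  Position 4: "c" => no
  Position 5: "c" => no
  Position 6: "a" => no
  Position 7: "c" => no
  Position 8: "a" => no
  Position 9: "c" => no
  Position 10: "c" => no
  Position 11: "c" => no
  Position 12: "a" => no
  Position 13: "b" => MATCH
Total occurrences: 3

3


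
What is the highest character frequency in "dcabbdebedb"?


Input: dcabbdebedb
Character counts:
  'a': 1
  'b': 4
  'c': 1
  'd': 3
  'e': 2
Maximum frequency: 4

4


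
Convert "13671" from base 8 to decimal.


Input: "13671" in base 8
Positional expansion:
  Digit '1' (value 1) x 8^4 = 4096
  Digit '3' (value 3) x 8^3 = 1536
  Digit '6' (value 6) x 8^2 = 384
  Digit '7' (value 7) x 8^1 = 56
  Digit '1' (value 1) x 8^0 = 1
Sum = 6073

6073


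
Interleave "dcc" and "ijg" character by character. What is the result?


Interleaving "dcc" and "ijg":
  Position 0: 'd' from first, 'i' from second => "di"
  Position 1: 'c' from first, 'j' from second => "cj"
  Position 2: 'c' from first, 'g' from second => "cg"
Result: dicjcg

dicjcg


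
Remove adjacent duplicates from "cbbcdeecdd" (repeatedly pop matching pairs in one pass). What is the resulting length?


Input: cbbcdeecdd
Stack-based adjacent duplicate removal:
  Read 'c': push. Stack: c
  Read 'b': push. Stack: cb
  Read 'b': matches stack top 'b' => pop. Stack: c
  Read 'c': matches stack top 'c' => pop. Stack: (empty)
  Read 'd': push. Stack: d
  Read 'e': push. Stack: de
  Read 'e': matches stack top 'e' => pop. Stack: d
  Read 'c': push. Stack: dc
  Read 'd': push. Stack: dcd
  Read 'd': matches stack top 'd' => pop. Stack: dc
Final stack: "dc" (length 2)

2


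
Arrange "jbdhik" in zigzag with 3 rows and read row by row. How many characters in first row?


Zigzag "jbdhik" into 3 rows:
Placing characters:
  'j' => row 0
  'b' => row 1
  'd' => row 2
  'h' => row 1
  'i' => row 0
  'k' => row 1
Rows:
  Row 0: "ji"
  Row 1: "bhk"
  Row 2: "d"
First row length: 2

2


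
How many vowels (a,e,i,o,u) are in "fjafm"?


Input: fjafm
Checking each character:
  'f' at position 0: consonant
  'j' at position 1: consonant
  'a' at position 2: vowel (running total: 1)
  'f' at position 3: consonant
  'm' at position 4: consonant
Total vowels: 1

1


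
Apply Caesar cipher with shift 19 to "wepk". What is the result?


Caesar cipher: shift "wepk" by 19
  'w' (pos 22) + 19 = pos 15 = 'p'
  'e' (pos 4) + 19 = pos 23 = 'x'
  'p' (pos 15) + 19 = pos 8 = 'i'
  'k' (pos 10) + 19 = pos 3 = 'd'
Result: pxid

pxid


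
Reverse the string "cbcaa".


Input: cbcaa
Reading characters right to left:
  Position 4: 'a'
  Position 3: 'a'
  Position 2: 'c'
  Position 1: 'b'
  Position 0: 'c'
Reversed: aacbc

aacbc


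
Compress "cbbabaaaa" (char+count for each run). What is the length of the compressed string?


Input: cbbabaaaa
Runs:
  'c' x 1 => "c1"
  'b' x 2 => "b2"
  'a' x 1 => "a1"
  'b' x 1 => "b1"
  'a' x 4 => "a4"
Compressed: "c1b2a1b1a4"
Compressed length: 10

10


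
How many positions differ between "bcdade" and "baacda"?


Comparing "bcdade" and "baacda" position by position:
  Position 0: 'b' vs 'b' => same
  Position 1: 'c' vs 'a' => DIFFER
  Position 2: 'd' vs 'a' => DIFFER
  Position 3: 'a' vs 'c' => DIFFER
  Position 4: 'd' vs 'd' => same
  Position 5: 'e' vs 'a' => DIFFER
Positions that differ: 4

4


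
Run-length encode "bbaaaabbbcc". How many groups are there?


Input: bbaaaabbbcc
Scanning for consecutive runs:
  Group 1: 'b' x 2 (positions 0-1)
  Group 2: 'a' x 4 (positions 2-5)
  Group 3: 'b' x 3 (positions 6-8)
  Group 4: 'c' x 2 (positions 9-10)
Total groups: 4

4


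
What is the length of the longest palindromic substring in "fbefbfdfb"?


Input: "fbefbfdfb"
Checking substrings for palindromes:
  [4:9] "bfdfb" (len 5) => palindrome
  [3:6] "fbf" (len 3) => palindrome
  [5:8] "fdf" (len 3) => palindrome
Longest palindromic substring: "bfdfb" with length 5

5


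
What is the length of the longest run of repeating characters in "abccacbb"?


Input: "abccacbb"
Scanning for longest run:
  Position 1 ('b'): new char, reset run to 1
  Position 2 ('c'): new char, reset run to 1
  Position 3 ('c'): continues run of 'c', length=2
  Position 4 ('a'): new char, reset run to 1
  Position 5 ('c'): new char, reset run to 1
  Position 6 ('b'): new char, reset run to 1
  Position 7 ('b'): continues run of 'b', length=2
Longest run: 'c' with length 2

2


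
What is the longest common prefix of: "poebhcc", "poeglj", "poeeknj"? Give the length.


Words: poebhcc, poeglj, poeeknj
  Position 0: all 'p' => match
  Position 1: all 'o' => match
  Position 2: all 'e' => match
  Position 3: ('b', 'g', 'e') => mismatch, stop
LCP = "poe" (length 3)

3


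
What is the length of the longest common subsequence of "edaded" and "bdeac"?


LCS of "edaded" and "bdeac"
DP table:
           b    d    e    a    c
      0    0    0    0    0    0
  e   0    0    0    1    1    1
  d   0    0    1    1    1    1
  a   0    0    1    1    2    2
  d   0    0    1    1    2    2
  e   0    0    1    2    2    2
  d   0    0    1    2    2    2
LCS length = dp[6][5] = 2

2


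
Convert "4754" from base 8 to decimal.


Input: "4754" in base 8
Positional expansion:
  Digit '4' (value 4) x 8^3 = 2048
  Digit '7' (value 7) x 8^2 = 448
  Digit '5' (value 5) x 8^1 = 40
  Digit '4' (value 4) x 8^0 = 4
Sum = 2540

2540


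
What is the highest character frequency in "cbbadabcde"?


Input: cbbadabcde
Character counts:
  'a': 2
  'b': 3
  'c': 2
  'd': 2
  'e': 1
Maximum frequency: 3

3


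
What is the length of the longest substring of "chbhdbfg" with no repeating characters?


Input: "chbhdbfg"
Sliding window (track last position of each char):
  Position 0 ('c'): window [0,0] length 1 -- new best
  Position 1 ('h'): window [0,1] length 2 -- new best
  Position 2 ('b'): window [0,2] length 3 -- new best
  Position 3 ('h'): repeat (last at 1), move window start to 2
  Position 3 ('h'): window [2,3] length 2
  Position 4 ('d'): window [2,4] length 3
  Position 5 ('b'): repeat (last at 2), move window start to 3
  Position 5 ('b'): window [3,5] length 3
  Position 6 ('f'): window [3,6] length 4 -- new best
  Position 7 ('g'): window [3,7] length 5 -- new best
Longest substring with no repeats: "hdbfg" with length 5

5


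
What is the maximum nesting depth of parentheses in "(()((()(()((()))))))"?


Input: "(()((()(()((()))))))"
Tracking depth:
  Position 0 '(': depth becomes 1
  Position 1 '(': depth becomes 2
  Position 2 ')': depth becomes 1
  Position 3 '(': depth becomes 2
  Position 4 '(': depth becomes 3
  Position 5 '(': depth becomes 4
  Position 6 ')': depth becomes 3
  Position 7 '(': depth becomes 4
  Position 8 '(': depth becomes 5
  Position 9 ')': depth becomes 4
  Position 10 '(': depth becomes 5
  Position 11 '(': depth becomes 6
  Position 12 '(': depth becomes 7
  Position 13 ')': depth becomes 6
  Position 14 ')': depth becomes 5
  Position 15 ')': depth becomes 4
  Position 16 ')': depth becomes 3
  Position 17 ')': depth becomes 2
  Position 18 ')': depth becomes 1
  Position 19 ')': depth becomes 0
Maximum depth reached: 7

7


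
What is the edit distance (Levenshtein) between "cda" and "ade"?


Computing edit distance: "cda" -> "ade"
DP table:
           a    d    e
      0    1    2    3
  c   1    1    2    3
  d   2    2    1    2
  a   3    2    2    2
Edit distance = dp[3][3] = 2

2


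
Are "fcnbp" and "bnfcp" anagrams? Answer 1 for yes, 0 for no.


Strings: "fcnbp", "bnfcp"
Sorted first:  bcfnp
Sorted second: bcfnp
Sorted forms match => anagrams

1


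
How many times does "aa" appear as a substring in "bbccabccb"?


Searching for "aa" in "bbccabccb"
Scanning each position:
  Position 0: "bb" => no
  Position 1: "bc" => no
  Position 2: "cc" => no
  Position 3: "ca" => no
  Position 4: "ab" => no
  Position 5: "bc" => no
  Position 6: "cc" => no
  Position 7: "cb" => no
Total occurrences: 0

0


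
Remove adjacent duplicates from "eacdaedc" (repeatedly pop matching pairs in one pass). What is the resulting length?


Input: eacdaedc
Stack-based adjacent duplicate removal:
  Read 'e': push. Stack: e
  Read 'a': push. Stack: ea
  Read 'c': push. Stack: eac
  Read 'd': push. Stack: eacd
  Read 'a': push. Stack: eacda
  Read 'e': push. Stack: eacdae
  Read 'd': push. Stack: eacdaed
  Read 'c': push. Stack: eacdaedc
Final stack: "eacdaedc" (length 8)

8


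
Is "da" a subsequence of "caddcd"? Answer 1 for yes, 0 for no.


Check if "da" is a subsequence of "caddcd"
Greedy scan:
  Position 0 ('c'): no match needed
  Position 1 ('a'): no match needed
  Position 2 ('d'): matches sub[0] = 'd'
  Position 3 ('d'): no match needed
  Position 4 ('c'): no match needed
  Position 5 ('d'): no match needed
Only matched 1/2 characters => not a subsequence

0


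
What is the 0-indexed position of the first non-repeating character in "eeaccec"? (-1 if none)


Input: eeaccec
Character frequencies:
  'a': 1
  'c': 3
  'e': 3
Scanning left to right for freq == 1:
  Position 0 ('e'): freq=3, skip
  Position 1 ('e'): freq=3, skip
  Position 2 ('a'): unique! => answer = 2

2


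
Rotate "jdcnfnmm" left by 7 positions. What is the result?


Input: "jdcnfnmm", rotate left by 7
First 7 characters: "jdcnfnm"
Remaining characters: "m"
Concatenate remaining + first: "m" + "jdcnfnm" = "mjdcnfnm"

mjdcnfnm


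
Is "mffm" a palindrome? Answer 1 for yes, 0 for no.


Input: mffm
Reversed: mffm
  Compare pos 0 ('m') with pos 3 ('m'): match
  Compare pos 1 ('f') with pos 2 ('f'): match
Result: palindrome

1


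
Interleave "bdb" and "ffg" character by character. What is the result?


Interleaving "bdb" and "ffg":
  Position 0: 'b' from first, 'f' from second => "bf"
  Position 1: 'd' from first, 'f' from second => "df"
  Position 2: 'b' from first, 'g' from second => "bg"
Result: bfdfbg

bfdfbg


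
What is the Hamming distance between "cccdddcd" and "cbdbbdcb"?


Comparing "cccdddcd" and "cbdbbdcb" position by position:
  Position 0: 'c' vs 'c' => same
  Position 1: 'c' vs 'b' => differ
  Position 2: 'c' vs 'd' => differ
  Position 3: 'd' vs 'b' => differ
  Position 4: 'd' vs 'b' => differ
  Position 5: 'd' vs 'd' => same
  Position 6: 'c' vs 'c' => same
  Position 7: 'd' vs 'b' => differ
Total differences (Hamming distance): 5

5


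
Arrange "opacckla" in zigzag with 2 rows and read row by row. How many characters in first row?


Zigzag "opacckla" into 2 rows:
Placing characters:
  'o' => row 0
  'p' => row 1
  'a' => row 0
  'c' => row 1
  'c' => row 0
  'k' => row 1
  'l' => row 0
  'a' => row 1
Rows:
  Row 0: "oacl"
  Row 1: "pcka"
First row length: 4

4


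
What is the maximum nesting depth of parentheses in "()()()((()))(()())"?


Input: "()()()((()))(()())"
Tracking depth:
  Position 0 '(': depth becomes 1
  Position 1 ')': depth becomes 0
  Position 2 '(': depth becomes 1
  Position 3 ')': depth becomes 0
  Position 4 '(': depth becomes 1
  Position 5 ')': depth becomes 0
  Position 6 '(': depth becomes 1
  Position 7 '(': depth becomes 2
  Position 8 '(': depth becomes 3
  Position 9 ')': depth becomes 2
  Position 10 ')': depth becomes 1
  Position 11 ')': depth becomes 0
  Position 12 '(': depth becomes 1
  Position 13 '(': depth becomes 2
  Position 14 ')': depth becomes 1
  Position 15 '(': depth becomes 2
  Position 16 ')': depth becomes 1
  Position 17 ')': depth becomes 0
Maximum depth reached: 3

3


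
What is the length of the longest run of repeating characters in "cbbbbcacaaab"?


Input: "cbbbbcacaaab"
Scanning for longest run:
  Position 1 ('b'): new char, reset run to 1
  Position 2 ('b'): continues run of 'b', length=2
  Position 3 ('b'): continues run of 'b', length=3
  Position 4 ('b'): continues run of 'b', length=4
  Position 5 ('c'): new char, reset run to 1
  Position 6 ('a'): new char, reset run to 1
  Position 7 ('c'): new char, reset run to 1
  Position 8 ('a'): new char, reset run to 1
  Position 9 ('a'): continues run of 'a', length=2
  Position 10 ('a'): continues run of 'a', length=3
  Position 11 ('b'): new char, reset run to 1
Longest run: 'b' with length 4

4


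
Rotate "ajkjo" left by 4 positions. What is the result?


Input: "ajkjo", rotate left by 4
First 4 characters: "ajkj"
Remaining characters: "o"
Concatenate remaining + first: "o" + "ajkj" = "oajkj"

oajkj


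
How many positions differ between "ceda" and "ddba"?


Comparing "ceda" and "ddba" position by position:
  Position 0: 'c' vs 'd' => DIFFER
  Position 1: 'e' vs 'd' => DIFFER
  Position 2: 'd' vs 'b' => DIFFER
  Position 3: 'a' vs 'a' => same
Positions that differ: 3

3


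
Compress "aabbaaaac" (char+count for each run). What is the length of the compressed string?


Input: aabbaaaac
Runs:
  'a' x 2 => "a2"
  'b' x 2 => "b2"
  'a' x 4 => "a4"
  'c' x 1 => "c1"
Compressed: "a2b2a4c1"
Compressed length: 8

8


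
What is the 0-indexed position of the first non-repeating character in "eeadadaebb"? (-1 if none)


Input: eeadadaebb
Character frequencies:
  'a': 3
  'b': 2
  'd': 2
  'e': 3
Scanning left to right for freq == 1:
  Position 0 ('e'): freq=3, skip
  Position 1 ('e'): freq=3, skip
  Position 2 ('a'): freq=3, skip
  Position 3 ('d'): freq=2, skip
  Position 4 ('a'): freq=3, skip
  Position 5 ('d'): freq=2, skip
  Position 6 ('a'): freq=3, skip
  Position 7 ('e'): freq=3, skip
  Position 8 ('b'): freq=2, skip
  Position 9 ('b'): freq=2, skip
  No unique character found => answer = -1

-1


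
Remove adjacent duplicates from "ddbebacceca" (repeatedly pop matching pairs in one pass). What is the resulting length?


Input: ddbebacceca
Stack-based adjacent duplicate removal:
  Read 'd': push. Stack: d
  Read 'd': matches stack top 'd' => pop. Stack: (empty)
  Read 'b': push. Stack: b
  Read 'e': push. Stack: be
  Read 'b': push. Stack: beb
  Read 'a': push. Stack: beba
  Read 'c': push. Stack: bebac
  Read 'c': matches stack top 'c' => pop. Stack: beba
  Read 'e': push. Stack: bebae
  Read 'c': push. Stack: bebaec
  Read 'a': push. Stack: bebaeca
Final stack: "bebaeca" (length 7)

7


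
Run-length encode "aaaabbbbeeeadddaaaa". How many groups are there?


Input: aaaabbbbeeeadddaaaa
Scanning for consecutive runs:
  Group 1: 'a' x 4 (positions 0-3)
  Group 2: 'b' x 4 (positions 4-7)
  Group 3: 'e' x 3 (positions 8-10)
  Group 4: 'a' x 1 (positions 11-11)
  Group 5: 'd' x 3 (positions 12-14)
  Group 6: 'a' x 4 (positions 15-18)
Total groups: 6

6


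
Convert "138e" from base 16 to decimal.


Input: "138e" in base 16
Positional expansion:
  Digit '1' (value 1) x 16^3 = 4096
  Digit '3' (value 3) x 16^2 = 768
  Digit '8' (value 8) x 16^1 = 128
  Digit 'e' (value 14) x 16^0 = 14
Sum = 5006

5006


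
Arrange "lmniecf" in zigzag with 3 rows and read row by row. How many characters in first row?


Zigzag "lmniecf" into 3 rows:
Placing characters:
  'l' => row 0
  'm' => row 1
  'n' => row 2
  'i' => row 1
  'e' => row 0
  'c' => row 1
  'f' => row 2
Rows:
  Row 0: "le"
  Row 1: "mic"
  Row 2: "nf"
First row length: 2

2


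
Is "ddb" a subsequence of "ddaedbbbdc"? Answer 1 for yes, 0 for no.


Check if "ddb" is a subsequence of "ddaedbbbdc"
Greedy scan:
  Position 0 ('d'): matches sub[0] = 'd'
  Position 1 ('d'): matches sub[1] = 'd'
  Position 2 ('a'): no match needed
  Position 3 ('e'): no match needed
  Position 4 ('d'): no match needed
  Position 5 ('b'): matches sub[2] = 'b'
  Position 6 ('b'): no match needed
  Position 7 ('b'): no match needed
  Position 8 ('d'): no match needed
  Position 9 ('c'): no match needed
All 3 characters matched => is a subsequence

1


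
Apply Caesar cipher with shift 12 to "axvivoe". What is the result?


Caesar cipher: shift "axvivoe" by 12
  'a' (pos 0) + 12 = pos 12 = 'm'
  'x' (pos 23) + 12 = pos 9 = 'j'
  'v' (pos 21) + 12 = pos 7 = 'h'
  'i' (pos 8) + 12 = pos 20 = 'u'
  'v' (pos 21) + 12 = pos 7 = 'h'
  'o' (pos 14) + 12 = pos 0 = 'a'
  'e' (pos 4) + 12 = pos 16 = 'q'
Result: mjhuhaq

mjhuhaq


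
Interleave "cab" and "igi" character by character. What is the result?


Interleaving "cab" and "igi":
  Position 0: 'c' from first, 'i' from second => "ci"
  Position 1: 'a' from first, 'g' from second => "ag"
  Position 2: 'b' from first, 'i' from second => "bi"
Result: ciagbi

ciagbi


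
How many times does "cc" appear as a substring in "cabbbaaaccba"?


Searching for "cc" in "cabbbaaaccba"
Scanning each position:
  Position 0: "ca" => no
  Position 1: "ab" => no
  Position 2: "bb" => no
  Position 3: "bb" => no
  Position 4: "ba" => no
  Position 5: "aa" => no
  Position 6: "aa" => no
  Position 7: "ac" => no
  Position 8: "cc" => MATCH
  Position 9: "cb" => no
  Position 10: "ba" => no
Total occurrences: 1

1


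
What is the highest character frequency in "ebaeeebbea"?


Input: ebaeeebbea
Character counts:
  'a': 2
  'b': 3
  'e': 5
Maximum frequency: 5

5


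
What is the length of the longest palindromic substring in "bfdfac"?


Input: "bfdfac"
Checking substrings for palindromes:
  [1:4] "fdf" (len 3) => palindrome
Longest palindromic substring: "fdf" with length 3

3


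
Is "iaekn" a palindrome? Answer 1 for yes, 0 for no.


Input: iaekn
Reversed: nkeai
  Compare pos 0 ('i') with pos 4 ('n'): MISMATCH
  Compare pos 1 ('a') with pos 3 ('k'): MISMATCH
Result: not a palindrome

0


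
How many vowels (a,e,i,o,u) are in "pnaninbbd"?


Input: pnaninbbd
Checking each character:
  'p' at position 0: consonant
  'n' at position 1: consonant
  'a' at position 2: vowel (running total: 1)
  'n' at position 3: consonant
  'i' at position 4: vowel (running total: 2)
  'n' at position 5: consonant
  'b' at position 6: consonant
  'b' at position 7: consonant
  'd' at position 8: consonant
Total vowels: 2

2


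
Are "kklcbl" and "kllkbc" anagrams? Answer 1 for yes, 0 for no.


Strings: "kklcbl", "kllkbc"
Sorted first:  bckkll
Sorted second: bckkll
Sorted forms match => anagrams

1


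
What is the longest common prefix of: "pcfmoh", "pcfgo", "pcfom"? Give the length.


Words: pcfmoh, pcfgo, pcfom
  Position 0: all 'p' => match
  Position 1: all 'c' => match
  Position 2: all 'f' => match
  Position 3: ('m', 'g', 'o') => mismatch, stop
LCP = "pcf" (length 3)

3


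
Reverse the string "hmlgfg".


Input: hmlgfg
Reading characters right to left:
  Position 5: 'g'
  Position 4: 'f'
  Position 3: 'g'
  Position 2: 'l'
  Position 1: 'm'
  Position 0: 'h'
Reversed: gfglmh

gfglmh


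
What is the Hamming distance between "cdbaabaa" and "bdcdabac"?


Comparing "cdbaabaa" and "bdcdabac" position by position:
  Position 0: 'c' vs 'b' => differ
  Position 1: 'd' vs 'd' => same
  Position 2: 'b' vs 'c' => differ
  Position 3: 'a' vs 'd' => differ
  Position 4: 'a' vs 'a' => same
  Position 5: 'b' vs 'b' => same
  Position 6: 'a' vs 'a' => same
  Position 7: 'a' vs 'c' => differ
Total differences (Hamming distance): 4

4


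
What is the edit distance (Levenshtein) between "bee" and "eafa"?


Computing edit distance: "bee" -> "eafa"
DP table:
           e    a    f    a
      0    1    2    3    4
  b   1    1    2    3    4
  e   2    1    2    3    4
  e   3    2    2    3    4
Edit distance = dp[3][4] = 4

4


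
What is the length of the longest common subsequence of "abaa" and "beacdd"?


LCS of "abaa" and "beacdd"
DP table:
           b    e    a    c    d    d
      0    0    0    0    0    0    0
  a   0    0    0    1    1    1    1
  b   0    1    1    1    1    1    1
  a   0    1    1    2    2    2    2
  a   0    1    1    2    2    2    2
LCS length = dp[4][6] = 2

2


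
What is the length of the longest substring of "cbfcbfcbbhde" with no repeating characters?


Input: "cbfcbfcbbhde"
Sliding window (track last position of each char):
  Position 0 ('c'): window [0,0] length 1 -- new best
  Position 1 ('b'): window [0,1] length 2 -- new best
  Position 2 ('f'): window [0,2] length 3 -- new best
  Position 3 ('c'): repeat (last at 0), move window start to 1
  Position 3 ('c'): window [1,3] length 3
  Position 4 ('b'): repeat (last at 1), move window start to 2
  Position 4 ('b'): window [2,4] length 3
  Position 5 ('f'): repeat (last at 2), move window start to 3
  Position 5 ('f'): window [3,5] length 3
  Position 6 ('c'): repeat (last at 3), move window start to 4
  Position 6 ('c'): window [4,6] length 3
  Position 7 ('b'): repeat (last at 4), move window start to 5
  Position 7 ('b'): window [5,7] length 3
  Position 8 ('b'): repeat (last at 7), move window start to 8
  Position 8 ('b'): window [8,8] length 1
  Position 9 ('h'): window [8,9] length 2
  Position 10 ('d'): window [8,10] length 3
  Position 11 ('e'): window [8,11] length 4 -- new best
Longest substring with no repeats: "bhde" with length 4

4


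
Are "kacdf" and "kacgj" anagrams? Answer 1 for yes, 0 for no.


Strings: "kacdf", "kacgj"
Sorted first:  acdfk
Sorted second: acgjk
Differ at position 2: 'd' vs 'g' => not anagrams

0


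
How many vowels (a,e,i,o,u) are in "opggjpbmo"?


Input: opggjpbmo
Checking each character:
  'o' at position 0: vowel (running total: 1)
  'p' at position 1: consonant
  'g' at position 2: consonant
  'g' at position 3: consonant
  'j' at position 4: consonant
  'p' at position 5: consonant
  'b' at position 6: consonant
  'm' at position 7: consonant
  'o' at position 8: vowel (running total: 2)
Total vowels: 2

2


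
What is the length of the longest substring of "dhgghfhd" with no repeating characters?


Input: "dhgghfhd"
Sliding window (track last position of each char):
  Position 0 ('d'): window [0,0] length 1 -- new best
  Position 1 ('h'): window [0,1] length 2 -- new best
  Position 2 ('g'): window [0,2] length 3 -- new best
  Position 3 ('g'): repeat (last at 2), move window start to 3
  Position 3 ('g'): window [3,3] length 1
  Position 4 ('h'): window [3,4] length 2
  Position 5 ('f'): window [3,5] length 3
  Position 6 ('h'): repeat (last at 4), move window start to 5
  Position 6 ('h'): window [5,6] length 2
  Position 7 ('d'): window [5,7] length 3
Longest substring with no repeats: "dhg" with length 3

3


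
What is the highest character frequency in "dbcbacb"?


Input: dbcbacb
Character counts:
  'a': 1
  'b': 3
  'c': 2
  'd': 1
Maximum frequency: 3

3


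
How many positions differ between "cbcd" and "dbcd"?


Comparing "cbcd" and "dbcd" position by position:
  Position 0: 'c' vs 'd' => DIFFER
  Position 1: 'b' vs 'b' => same
  Position 2: 'c' vs 'c' => same
  Position 3: 'd' vs 'd' => same
Positions that differ: 1

1


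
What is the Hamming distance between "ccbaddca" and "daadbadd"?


Comparing "ccbaddca" and "daadbadd" position by position:
  Position 0: 'c' vs 'd' => differ
  Position 1: 'c' vs 'a' => differ
  Position 2: 'b' vs 'a' => differ
  Position 3: 'a' vs 'd' => differ
  Position 4: 'd' vs 'b' => differ
  Position 5: 'd' vs 'a' => differ
  Position 6: 'c' vs 'd' => differ
  Position 7: 'a' vs 'd' => differ
Total differences (Hamming distance): 8

8


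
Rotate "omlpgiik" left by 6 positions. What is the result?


Input: "omlpgiik", rotate left by 6
First 6 characters: "omlpgi"
Remaining characters: "ik"
Concatenate remaining + first: "ik" + "omlpgi" = "ikomlpgi"

ikomlpgi


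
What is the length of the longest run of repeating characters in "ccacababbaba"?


Input: "ccacababbaba"
Scanning for longest run:
  Position 1 ('c'): continues run of 'c', length=2
  Position 2 ('a'): new char, reset run to 1
  Position 3 ('c'): new char, reset run to 1
  Position 4 ('a'): new char, reset run to 1
  Position 5 ('b'): new char, reset run to 1
  Position 6 ('a'): new char, reset run to 1
  Position 7 ('b'): new char, reset run to 1
  Position 8 ('b'): continues run of 'b', length=2
  Position 9 ('a'): new char, reset run to 1
  Position 10 ('b'): new char, reset run to 1
  Position 11 ('a'): new char, reset run to 1
Longest run: 'c' with length 2

2


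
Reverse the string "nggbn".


Input: nggbn
Reading characters right to left:
  Position 4: 'n'
  Position 3: 'b'
  Position 2: 'g'
  Position 1: 'g'
  Position 0: 'n'
Reversed: nbggn

nbggn


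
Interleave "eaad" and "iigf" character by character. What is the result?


Interleaving "eaad" and "iigf":
  Position 0: 'e' from first, 'i' from second => "ei"
  Position 1: 'a' from first, 'i' from second => "ai"
  Position 2: 'a' from first, 'g' from second => "ag"
  Position 3: 'd' from first, 'f' from second => "df"
Result: eiaiagdf

eiaiagdf


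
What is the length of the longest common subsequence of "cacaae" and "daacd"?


LCS of "cacaae" and "daacd"
DP table:
           d    a    a    c    d
      0    0    0    0    0    0
  c   0    0    0    0    1    1
  a   0    0    1    1    1    1
  c   0    0    1    1    2    2
  a   0    0    1    2    2    2
  a   0    0    1    2    2    2
  e   0    0    1    2    2    2
LCS length = dp[6][5] = 2

2


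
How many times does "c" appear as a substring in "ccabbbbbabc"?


Searching for "c" in "ccabbbbbabc"
Scanning each position:
  Position 0: "c" => MATCH
  Position 1: "c" => MATCH
  Position 2: "a" => no
  Position 3: "b" => no
  Position 4: "b" => no
  Position 5: "b" => no
  Position 6: "b" => no
  Position 7: "b" => no
  Position 8: "a" => no
  Position 9: "b" => no
  Position 10: "c" => MATCH
Total occurrences: 3

3


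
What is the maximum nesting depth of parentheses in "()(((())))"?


Input: "()(((())))"
Tracking depth:
  Position 0 '(': depth becomes 1
  Position 1 ')': depth becomes 0
  Position 2 '(': depth becomes 1
  Position 3 '(': depth becomes 2
  Position 4 '(': depth becomes 3
  Position 5 '(': depth becomes 4
  Position 6 ')': depth becomes 3
  Position 7 ')': depth becomes 2
  Position 8 ')': depth becomes 1
  Position 9 ')': depth becomes 0
Maximum depth reached: 4

4


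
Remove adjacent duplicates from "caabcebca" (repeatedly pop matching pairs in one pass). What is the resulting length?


Input: caabcebca
Stack-based adjacent duplicate removal:
  Read 'c': push. Stack: c
  Read 'a': push. Stack: ca
  Read 'a': matches stack top 'a' => pop. Stack: c
  Read 'b': push. Stack: cb
  Read 'c': push. Stack: cbc
  Read 'e': push. Stack: cbce
  Read 'b': push. Stack: cbceb
  Read 'c': push. Stack: cbcebc
  Read 'a': push. Stack: cbcebca
Final stack: "cbcebca" (length 7)

7


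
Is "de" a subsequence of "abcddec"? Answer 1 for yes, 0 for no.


Check if "de" is a subsequence of "abcddec"
Greedy scan:
  Position 0 ('a'): no match needed
  Position 1 ('b'): no match needed
  Position 2 ('c'): no match needed
  Position 3 ('d'): matches sub[0] = 'd'
  Position 4 ('d'): no match needed
  Position 5 ('e'): matches sub[1] = 'e'
  Position 6 ('c'): no match needed
All 2 characters matched => is a subsequence

1


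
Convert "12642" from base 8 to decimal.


Input: "12642" in base 8
Positional expansion:
  Digit '1' (value 1) x 8^4 = 4096
  Digit '2' (value 2) x 8^3 = 1024
  Digit '6' (value 6) x 8^2 = 384
  Digit '4' (value 4) x 8^1 = 32
  Digit '2' (value 2) x 8^0 = 2
Sum = 5538

5538


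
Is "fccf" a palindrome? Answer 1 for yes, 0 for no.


Input: fccf
Reversed: fccf
  Compare pos 0 ('f') with pos 3 ('f'): match
  Compare pos 1 ('c') with pos 2 ('c'): match
Result: palindrome

1


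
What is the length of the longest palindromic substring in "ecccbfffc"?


Input: "ecccbfffc"
Checking substrings for palindromes:
  [1:4] "ccc" (len 3) => palindrome
  [5:8] "fff" (len 3) => palindrome
  [1:3] "cc" (len 2) => palindrome
  [2:4] "cc" (len 2) => palindrome
  [5:7] "ff" (len 2) => palindrome
  [6:8] "ff" (len 2) => palindrome
Longest palindromic substring: "ccc" with length 3

3


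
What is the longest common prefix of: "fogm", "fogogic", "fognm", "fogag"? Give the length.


Words: fogm, fogogic, fognm, fogag
  Position 0: all 'f' => match
  Position 1: all 'o' => match
  Position 2: all 'g' => match
  Position 3: ('m', 'o', 'n', 'a') => mismatch, stop
LCP = "fog" (length 3)

3


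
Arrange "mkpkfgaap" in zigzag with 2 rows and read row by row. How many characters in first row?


Zigzag "mkpkfgaap" into 2 rows:
Placing characters:
  'm' => row 0
  'k' => row 1
  'p' => row 0
  'k' => row 1
  'f' => row 0
  'g' => row 1
  'a' => row 0
  'a' => row 1
  'p' => row 0
Rows:
  Row 0: "mpfap"
  Row 1: "kkga"
First row length: 5

5


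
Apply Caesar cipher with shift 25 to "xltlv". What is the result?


Caesar cipher: shift "xltlv" by 25
  'x' (pos 23) + 25 = pos 22 = 'w'
  'l' (pos 11) + 25 = pos 10 = 'k'
  't' (pos 19) + 25 = pos 18 = 's'
  'l' (pos 11) + 25 = pos 10 = 'k'
  'v' (pos 21) + 25 = pos 20 = 'u'
Result: wksku

wksku


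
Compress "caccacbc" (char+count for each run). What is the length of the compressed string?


Input: caccacbc
Runs:
  'c' x 1 => "c1"
  'a' x 1 => "a1"
  'c' x 2 => "c2"
  'a' x 1 => "a1"
  'c' x 1 => "c1"
  'b' x 1 => "b1"
  'c' x 1 => "c1"
Compressed: "c1a1c2a1c1b1c1"
Compressed length: 14

14


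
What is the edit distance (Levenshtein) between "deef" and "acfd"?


Computing edit distance: "deef" -> "acfd"
DP table:
           a    c    f    d
      0    1    2    3    4
  d   1    1    2    3    3
  e   2    2    2    3    4
  e   3    3    3    3    4
  f   4    4    4    3    4
Edit distance = dp[4][4] = 4

4


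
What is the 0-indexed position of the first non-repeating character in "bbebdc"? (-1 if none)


Input: bbebdc
Character frequencies:
  'b': 3
  'c': 1
  'd': 1
  'e': 1
Scanning left to right for freq == 1:
  Position 0 ('b'): freq=3, skip
  Position 1 ('b'): freq=3, skip
  Position 2 ('e'): unique! => answer = 2

2


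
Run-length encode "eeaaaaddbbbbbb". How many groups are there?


Input: eeaaaaddbbbbbb
Scanning for consecutive runs:
  Group 1: 'e' x 2 (positions 0-1)
  Group 2: 'a' x 4 (positions 2-5)
  Group 3: 'd' x 2 (positions 6-7)
  Group 4: 'b' x 6 (positions 8-13)
Total groups: 4

4


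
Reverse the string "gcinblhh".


Input: gcinblhh
Reading characters right to left:
  Position 7: 'h'
  Position 6: 'h'
  Position 5: 'l'
  Position 4: 'b'
  Position 3: 'n'
  Position 2: 'i'
  Position 1: 'c'
  Position 0: 'g'
Reversed: hhlbnicg

hhlbnicg


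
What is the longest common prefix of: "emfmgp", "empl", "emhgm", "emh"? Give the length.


Words: emfmgp, empl, emhgm, emh
  Position 0: all 'e' => match
  Position 1: all 'm' => match
  Position 2: ('f', 'p', 'h', 'h') => mismatch, stop
LCP = "em" (length 2)

2


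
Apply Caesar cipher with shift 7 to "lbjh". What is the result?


Caesar cipher: shift "lbjh" by 7
  'l' (pos 11) + 7 = pos 18 = 's'
  'b' (pos 1) + 7 = pos 8 = 'i'
  'j' (pos 9) + 7 = pos 16 = 'q'
  'h' (pos 7) + 7 = pos 14 = 'o'
Result: siqo

siqo


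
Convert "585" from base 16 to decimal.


Input: "585" in base 16
Positional expansion:
  Digit '5' (value 5) x 16^2 = 1280
  Digit '8' (value 8) x 16^1 = 128
  Digit '5' (value 5) x 16^0 = 5
Sum = 1413

1413


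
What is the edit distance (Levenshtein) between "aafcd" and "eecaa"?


Computing edit distance: "aafcd" -> "eecaa"
DP table:
           e    e    c    a    a
      0    1    2    3    4    5
  a   1    1    2    3    3    4
  a   2    2    2    3    3    3
  f   3    3    3    3    4    4
  c   4    4    4    3    4    5
  d   5    5    5    4    4    5
Edit distance = dp[5][5] = 5

5


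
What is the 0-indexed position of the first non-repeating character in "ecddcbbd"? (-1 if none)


Input: ecddcbbd
Character frequencies:
  'b': 2
  'c': 2
  'd': 3
  'e': 1
Scanning left to right for freq == 1:
  Position 0 ('e'): unique! => answer = 0

0


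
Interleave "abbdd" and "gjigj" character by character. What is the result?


Interleaving "abbdd" and "gjigj":
  Position 0: 'a' from first, 'g' from second => "ag"
  Position 1: 'b' from first, 'j' from second => "bj"
  Position 2: 'b' from first, 'i' from second => "bi"
  Position 3: 'd' from first, 'g' from second => "dg"
  Position 4: 'd' from first, 'j' from second => "dj"
Result: agbjbidgdj

agbjbidgdj


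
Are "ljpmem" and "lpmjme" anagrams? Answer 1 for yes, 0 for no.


Strings: "ljpmem", "lpmjme"
Sorted first:  ejlmmp
Sorted second: ejlmmp
Sorted forms match => anagrams

1


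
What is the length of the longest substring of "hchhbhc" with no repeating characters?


Input: "hchhbhc"
Sliding window (track last position of each char):
  Position 0 ('h'): window [0,0] length 1 -- new best
  Position 1 ('c'): window [0,1] length 2 -- new best
  Position 2 ('h'): repeat (last at 0), move window start to 1
  Position 2 ('h'): window [1,2] length 2
  Position 3 ('h'): repeat (last at 2), move window start to 3
  Position 3 ('h'): window [3,3] length 1
  Position 4 ('b'): window [3,4] length 2
  Position 5 ('h'): repeat (last at 3), move window start to 4
  Position 5 ('h'): window [4,5] length 2
  Position 6 ('c'): window [4,6] length 3 -- new best
Longest substring with no repeats: "bhc" with length 3

3


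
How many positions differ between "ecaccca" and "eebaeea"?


Comparing "ecaccca" and "eebaeea" position by position:
  Position 0: 'e' vs 'e' => same
  Position 1: 'c' vs 'e' => DIFFER
  Position 2: 'a' vs 'b' => DIFFER
  Position 3: 'c' vs 'a' => DIFFER
  Position 4: 'c' vs 'e' => DIFFER
  Position 5: 'c' vs 'e' => DIFFER
  Position 6: 'a' vs 'a' => same
Positions that differ: 5

5


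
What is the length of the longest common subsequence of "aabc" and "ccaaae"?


LCS of "aabc" and "ccaaae"
DP table:
           c    c    a    a    a    e
      0    0    0    0    0    0    0
  a   0    0    0    1    1    1    1
  a   0    0    0    1    2    2    2
  b   0    0    0    1    2    2    2
  c   0    1    1    1    2    2    2
LCS length = dp[4][6] = 2

2


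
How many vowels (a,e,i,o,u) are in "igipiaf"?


Input: igipiaf
Checking each character:
  'i' at position 0: vowel (running total: 1)
  'g' at position 1: consonant
  'i' at position 2: vowel (running total: 2)
  'p' at position 3: consonant
  'i' at position 4: vowel (running total: 3)
  'a' at position 5: vowel (running total: 4)
  'f' at position 6: consonant
Total vowels: 4

4


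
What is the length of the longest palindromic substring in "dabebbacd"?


Input: "dabebbacd"
Checking substrings for palindromes:
  [2:5] "beb" (len 3) => palindrome
  [4:6] "bb" (len 2) => palindrome
Longest palindromic substring: "beb" with length 3

3


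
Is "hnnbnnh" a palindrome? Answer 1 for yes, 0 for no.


Input: hnnbnnh
Reversed: hnnbnnh
  Compare pos 0 ('h') with pos 6 ('h'): match
  Compare pos 1 ('n') with pos 5 ('n'): match
  Compare pos 2 ('n') with pos 4 ('n'): match
Result: palindrome

1


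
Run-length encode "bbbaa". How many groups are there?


Input: bbbaa
Scanning for consecutive runs:
  Group 1: 'b' x 3 (positions 0-2)
  Group 2: 'a' x 2 (positions 3-4)
Total groups: 2

2


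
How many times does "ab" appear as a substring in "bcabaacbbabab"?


Searching for "ab" in "bcabaacbbabab"
Scanning each position:
  Position 0: "bc" => no
  Position 1: "ca" => no
  Position 2: "ab" => MATCH
  Position 3: "ba" => no
  Position 4: "aa" => no
  Position 5: "ac" => no
  Position 6: "cb" => no
  Position 7: "bb" => no
  Position 8: "ba" => no
  Position 9: "ab" => MATCH
  Position 10: "ba" => no
  Position 11: "ab" => MATCH
Total occurrences: 3

3


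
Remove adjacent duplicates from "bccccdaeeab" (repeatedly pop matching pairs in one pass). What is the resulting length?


Input: bccccdaeeab
Stack-based adjacent duplicate removal:
  Read 'b': push. Stack: b
  Read 'c': push. Stack: bc
  Read 'c': matches stack top 'c' => pop. Stack: b
  Read 'c': push. Stack: bc
  Read 'c': matches stack top 'c' => pop. Stack: b
  Read 'd': push. Stack: bd
  Read 'a': push. Stack: bda
  Read 'e': push. Stack: bdae
  Read 'e': matches stack top 'e' => pop. Stack: bda
  Read 'a': matches stack top 'a' => pop. Stack: bd
  Read 'b': push. Stack: bdb
Final stack: "bdb" (length 3)

3
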